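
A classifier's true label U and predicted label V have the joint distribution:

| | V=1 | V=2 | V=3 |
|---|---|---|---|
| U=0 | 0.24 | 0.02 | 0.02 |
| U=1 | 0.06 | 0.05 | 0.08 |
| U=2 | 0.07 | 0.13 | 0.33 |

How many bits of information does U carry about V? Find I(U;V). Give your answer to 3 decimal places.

0.324 bits

Marginals: p(U) = (0.2800, 0.1900, 0.5300), p(V) = (0.3700, 0.2000, 0.4300).
I(U;V) = H(U) + H(V) − H(U,V).
H(U) = 1.4549, H(V) = 1.5187, H(U,V) = 2.6500.
I(U;V) = 1.4549 + 1.5187 − 2.6500 = 0.324 bits.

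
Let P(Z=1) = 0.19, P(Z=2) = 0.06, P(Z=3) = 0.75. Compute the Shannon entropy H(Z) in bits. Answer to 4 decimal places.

1.0100 bits

H(Z) = −Σ p·log₂ p.
  −(0.19)·log₂(0.19) = 0.45523
  −(0.06)·log₂(0.06) = 0.24353
  −(0.75)·log₂(0.75) = 0.31128
Sum: 0.45523 + 0.24353 + 0.31128 = 1.0100 bits.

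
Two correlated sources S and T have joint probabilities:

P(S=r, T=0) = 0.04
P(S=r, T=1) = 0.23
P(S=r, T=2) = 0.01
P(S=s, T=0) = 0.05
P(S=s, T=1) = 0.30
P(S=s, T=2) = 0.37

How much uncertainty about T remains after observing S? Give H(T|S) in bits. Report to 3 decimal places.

Marginals: p(S) = (0.2800, 0.7200), p(T) = (0.0900, 0.5300, 0.3800).
H(T|S) = Σ p(S) · H(T|S=·).
  S=r: p=0.2800, H(T|S=r) = 0.8059
  S=s: p=0.7200, H(T|S=s) = 1.2871
Weighted sum = 1.152 bits.

1.152 bits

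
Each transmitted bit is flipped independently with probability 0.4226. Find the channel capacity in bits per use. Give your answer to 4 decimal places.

Binary symmetric channel: C = 1 − h₂(ε) where h₂ is the binary entropy function.
h₂(0.4226) = −0.4226·log₂0.4226 − 0.5774·log₂0.5774 = 0.9826.
C = 1 − 0.9826 = 0.0174 bits per channel use.

0.0174 bits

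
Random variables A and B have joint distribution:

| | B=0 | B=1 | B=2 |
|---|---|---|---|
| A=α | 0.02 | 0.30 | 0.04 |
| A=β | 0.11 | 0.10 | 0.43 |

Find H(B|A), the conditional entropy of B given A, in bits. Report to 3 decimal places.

1.083 bits

Marginals: p(A) = (0.3600, 0.6400), p(B) = (0.1300, 0.4000, 0.4700).
H(B|A) = Σ p(A) · H(B|A=·).
  A=α: p=0.3600, H(B|A=α) = 0.8031
  A=β: p=0.6400, H(B|A=β) = 1.2406
Weighted sum = 1.083 bits.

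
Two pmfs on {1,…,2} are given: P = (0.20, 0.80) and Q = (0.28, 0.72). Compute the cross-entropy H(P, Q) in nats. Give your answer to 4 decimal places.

0.5174 nats

H(P,Q) = −Σ p·ln q.
  −0.20·ln(0.28) = 0.25459
  −0.80·ln(0.72) = 0.26280
H(P,Q) = 0.5174 nats.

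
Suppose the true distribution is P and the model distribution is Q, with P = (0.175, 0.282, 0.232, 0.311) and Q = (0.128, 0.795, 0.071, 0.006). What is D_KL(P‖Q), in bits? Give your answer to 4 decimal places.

1.8250 bits

D(P‖Q) = Σ p·log₂(p/q).
  0.175·log₂(0.175/0.128) = 0.07896
  0.282·log₂(0.282/0.795) = -0.42166
  0.232·log₂(0.232/0.071) = 0.39631
  0.311·log₂(0.311/0.006) = 1.77140
D(P‖Q) = 1.8250 bits.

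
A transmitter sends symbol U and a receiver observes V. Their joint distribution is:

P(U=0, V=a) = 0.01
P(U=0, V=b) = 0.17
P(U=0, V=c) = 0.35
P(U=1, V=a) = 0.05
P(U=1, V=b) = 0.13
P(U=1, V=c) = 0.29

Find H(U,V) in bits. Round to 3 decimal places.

2.148 bits

H(U,V) = −Σ p(x,y)·log₂ p(x,y) over all 6 cells.
  cell (0,a): −0.01·log₂0.01 = 0.0664
  cell (0,b): −0.17·log₂0.17 = 0.4346
  cell (0,c): −0.35·log₂0.35 = 0.5301
  cell (1,a): −0.05·log₂0.05 = 0.2161
  cell (1,b): −0.13·log₂0.13 = 0.3826
  cell (1,c): −0.29·log₂0.29 = 0.5179
Sum = 2.148 bits.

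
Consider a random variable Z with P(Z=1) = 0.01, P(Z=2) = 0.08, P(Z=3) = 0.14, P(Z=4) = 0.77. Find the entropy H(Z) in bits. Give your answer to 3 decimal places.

H(Z) = −Σ p·log₂ p.
  −(0.01)·log₂(0.01) = 0.0664
  −(0.08)·log₂(0.08) = 0.2915
  −(0.14)·log₂(0.14) = 0.3971
  −(0.77)·log₂(0.77) = 0.2903
Sum: 0.0664 + 0.2915 + 0.3971 + 0.2903 = 1.045 bits.

1.045 bits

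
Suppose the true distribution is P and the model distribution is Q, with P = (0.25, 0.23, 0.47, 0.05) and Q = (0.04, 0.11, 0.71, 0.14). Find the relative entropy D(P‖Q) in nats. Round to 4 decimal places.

D(P‖Q) = Σ p·ln(p/q).
  0.25·ln(0.25/0.04) = 0.45815
  0.23·ln(0.23/0.11) = 0.16965
  0.47·ln(0.47/0.71) = -0.19389
  0.05·ln(0.05/0.14) = -0.05148
D(P‖Q) = 0.3824 nats.

0.3824 nats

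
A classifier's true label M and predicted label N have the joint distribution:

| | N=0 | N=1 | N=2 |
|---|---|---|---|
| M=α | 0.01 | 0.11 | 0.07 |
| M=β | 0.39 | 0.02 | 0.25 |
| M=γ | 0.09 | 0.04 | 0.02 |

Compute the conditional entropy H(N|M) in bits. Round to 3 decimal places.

Chain rule: H(N|M) = H(M,N) − H(M).
Marginals: p(M) = (0.1900, 0.6600, 0.1500), p(N) = (0.4900, 0.1700, 0.3400).
H(M,N) = 2.4392 bits; H(M) = 1.2614 bits.
H(N|M) = 2.4392 − 1.2614 = 1.178 bits.

1.178 bits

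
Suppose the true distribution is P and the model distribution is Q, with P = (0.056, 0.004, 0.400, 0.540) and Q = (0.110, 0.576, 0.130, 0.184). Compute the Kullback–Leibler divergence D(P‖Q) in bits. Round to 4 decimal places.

D(P‖Q) = Σ p·log₂(p/q).
  0.056·log₂(0.056/0.110) = -0.05454
  0.004·log₂(0.004/0.576) = -0.02868
  0.400·log₂(0.400/0.130) = 0.64860
  0.540·log₂(0.540/0.184) = 0.83876
D(P‖Q) = 1.4041 bits.

1.4041 bits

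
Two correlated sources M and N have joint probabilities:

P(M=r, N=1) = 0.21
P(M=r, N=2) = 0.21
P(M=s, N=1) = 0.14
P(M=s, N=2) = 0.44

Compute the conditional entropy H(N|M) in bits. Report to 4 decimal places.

Chain rule: H(N|M) = H(M,N) − H(M).
Marginals: p(M) = (0.4200, 0.5800), p(N) = (0.3500, 0.6500).
H(M,N) = 1.8639 bits; H(M) = 0.9815 bits.
H(N|M) = 1.8639 − 0.9815 = 0.8824 bits.

0.8824 bits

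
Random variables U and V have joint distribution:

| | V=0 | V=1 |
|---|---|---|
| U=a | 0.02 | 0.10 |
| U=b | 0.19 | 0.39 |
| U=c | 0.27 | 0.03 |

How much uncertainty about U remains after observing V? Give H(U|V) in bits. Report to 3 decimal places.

Chain rule: H(U|V) = H(U,V) − H(V).
Marginals: p(U) = (0.1200, 0.5800, 0.3000), p(V) = (0.4800, 0.5200).
H(U,V) = 2.0919 bits; H(V) = 0.9988 bits.
H(U|V) = 2.0919 − 0.9988 = 1.093 bits.

1.093 bits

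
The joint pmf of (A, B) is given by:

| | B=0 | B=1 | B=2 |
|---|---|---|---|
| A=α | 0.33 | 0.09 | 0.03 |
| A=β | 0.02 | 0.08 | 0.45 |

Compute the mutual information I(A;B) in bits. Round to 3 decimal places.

Marginals: p(A) = (0.4500, 0.5500), p(B) = (0.3500, 0.1700, 0.4800).
I(A;B) = H(A) + H(B) − H(A,B).
H(A) = 0.9928, H(B) = 1.4730, H(A,B) = 1.9150.
I(A;B) = 0.9928 + 1.4730 − 1.9150 = 0.551 bits.

0.551 bits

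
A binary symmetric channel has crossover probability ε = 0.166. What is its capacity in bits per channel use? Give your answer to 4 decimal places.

0.3515 bits

Binary symmetric channel: C = 1 − h₂(ε) where h₂ is the binary entropy function.
h₂(0.166) = −0.166·log₂0.166 − 0.834·log₂0.834 = 0.6485.
C = 1 − 0.6485 = 0.3515 bits per channel use.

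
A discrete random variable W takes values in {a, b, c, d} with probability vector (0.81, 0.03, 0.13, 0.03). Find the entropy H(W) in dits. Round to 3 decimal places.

H(W) = −Σ p·log₁₀ p.
  −(0.81)·log₁₀(0.81) = 0.0741
  −(0.03)·log₁₀(0.03) = 0.0457
  −(0.13)·log₁₀(0.13) = 0.1152
  −(0.03)·log₁₀(0.03) = 0.0457
Sum: 0.0741 + 0.0457 + 0.1152 + 0.0457 = 0.281 dits.

0.281 dits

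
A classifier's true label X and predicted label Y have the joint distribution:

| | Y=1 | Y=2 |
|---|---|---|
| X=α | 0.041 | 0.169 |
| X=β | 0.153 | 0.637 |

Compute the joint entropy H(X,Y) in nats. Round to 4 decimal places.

H(X,Y) = −Σ p(x,y)·ln p(x,y) over all 4 cells.
  cell (α,1): −0.041·ln0.041 = 0.13096
  cell (α,2): −0.169·ln0.169 = 0.30046
  cell (β,1): −0.153·ln0.153 = 0.28723
  cell (β,2): −0.637·ln0.637 = 0.28728
Sum = 1.0059 nats.

1.0059 nats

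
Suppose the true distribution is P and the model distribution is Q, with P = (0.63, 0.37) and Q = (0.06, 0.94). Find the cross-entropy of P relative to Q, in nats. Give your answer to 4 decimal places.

1.7953 nats

H(P,Q) = −Σ p·ln q.
  −0.63·ln(0.06) = 1.77245
  −0.37·ln(0.94) = 0.02289
H(P,Q) = 1.7953 nats.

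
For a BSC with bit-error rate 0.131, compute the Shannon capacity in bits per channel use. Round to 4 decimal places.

0.4398 bits

Binary symmetric channel: C = 1 − h₂(ε) where h₂ is the binary entropy function.
h₂(0.131) = −0.131·log₂0.131 − 0.869·log₂0.869 = 0.5602.
C = 1 − 0.5602 = 0.4398 bits per channel use.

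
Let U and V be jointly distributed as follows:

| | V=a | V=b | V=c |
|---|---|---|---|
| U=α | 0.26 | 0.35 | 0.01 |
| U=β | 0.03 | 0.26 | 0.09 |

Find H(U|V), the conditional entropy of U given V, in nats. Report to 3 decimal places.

Marginals: p(U) = (0.6200, 0.3800), p(V) = (0.2900, 0.6100, 0.1000).
H(U|V) = Σ p(V) · H(U|V=·).
  V=a: p=0.2900, H(U|V=a) = 0.3326
  V=b: p=0.6100, H(U|V=b) = 0.6822
  V=c: p=0.1000, H(U|V=c) = 0.3251
Weighted sum = 0.545 nats.

0.545 nats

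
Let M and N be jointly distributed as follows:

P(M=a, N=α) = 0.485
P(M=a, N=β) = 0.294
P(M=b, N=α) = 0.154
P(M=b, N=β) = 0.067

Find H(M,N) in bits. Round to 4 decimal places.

1.7025 bits

H(M,N) = −Σ p(x,y)·log₂ p(x,y) over all 4 cells.
  cell (a,α): −0.485·log₂0.485 = 0.50631
  cell (a,β): −0.294·log₂0.294 = 0.51924
  cell (b,α): −0.154·log₂0.154 = 0.41565
  cell (b,β): −0.067·log₂0.067 = 0.26128
Sum = 1.7025 bits.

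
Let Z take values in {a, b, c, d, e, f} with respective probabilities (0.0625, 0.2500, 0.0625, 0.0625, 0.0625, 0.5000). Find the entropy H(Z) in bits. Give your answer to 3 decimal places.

2.000 bits

H(Z) = −Σ p·log₂ p.
  −(0.0625)·log₂(0.0625) = 0.2500
  −(0.2500)·log₂(0.2500) = 0.5000
  −(0.0625)·log₂(0.0625) = 0.2500
  −(0.0625)·log₂(0.0625) = 0.2500
  −(0.0625)·log₂(0.0625) = 0.2500
  −(0.5000)·log₂(0.5000) = 0.5000
Sum: 0.2500 + 0.5000 + 0.2500 + 0.2500 + 0.2500 + 0.5000 = 2.000 bits.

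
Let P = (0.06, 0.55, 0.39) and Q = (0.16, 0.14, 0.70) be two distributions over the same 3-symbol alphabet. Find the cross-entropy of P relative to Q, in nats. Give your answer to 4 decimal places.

1.3304 nats

H(P,Q) = −Σ p·ln q.
  −0.06·ln(0.16) = 0.10995
  −0.55·ln(0.14) = 1.08136
  −0.39·ln(0.70) = 0.13910
H(P,Q) = 1.3304 nats.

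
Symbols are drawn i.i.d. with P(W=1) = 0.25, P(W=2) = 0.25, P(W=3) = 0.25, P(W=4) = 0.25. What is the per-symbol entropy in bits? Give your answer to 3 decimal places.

H(W) = −Σ p·log₂ p.
  −(0.25)·log₂(0.25) = 0.5000
  −(0.25)·log₂(0.25) = 0.5000
  −(0.25)·log₂(0.25) = 0.5000
  −(0.25)·log₂(0.25) = 0.5000
Sum: 0.5000 + 0.5000 + 0.5000 + 0.5000 = 2.000 bits.

2.000 bits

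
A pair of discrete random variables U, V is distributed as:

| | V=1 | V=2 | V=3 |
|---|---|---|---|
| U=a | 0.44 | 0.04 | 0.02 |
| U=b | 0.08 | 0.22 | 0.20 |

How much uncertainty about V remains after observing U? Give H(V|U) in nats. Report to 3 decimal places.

0.732 nats

Chain rule: H(V|U) = H(U,V) − H(U).
Marginals: p(U) = (0.5000, 0.5000), p(V) = (0.5200, 0.2600, 0.2200).
H(U,V) = 1.4253 nats; H(U) = 0.6931 nats.
H(V|U) = 1.4253 − 0.6931 = 0.732 nats.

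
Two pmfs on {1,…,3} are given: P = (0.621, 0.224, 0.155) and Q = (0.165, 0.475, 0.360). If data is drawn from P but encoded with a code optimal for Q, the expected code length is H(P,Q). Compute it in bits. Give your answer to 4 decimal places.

H(P,Q) = −Σ p·log₂ q.
  −0.621·log₂(0.165) = 1.61427
  −0.224·log₂(0.475) = 0.24058
  −0.155·log₂(0.360) = 0.22846
H(P,Q) = 2.0833 bits.

2.0833 bits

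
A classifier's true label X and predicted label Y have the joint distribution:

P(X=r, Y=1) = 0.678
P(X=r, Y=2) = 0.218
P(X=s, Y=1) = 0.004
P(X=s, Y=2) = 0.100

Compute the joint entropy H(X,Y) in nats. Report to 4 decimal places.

0.8479 nats

H(X,Y) = −Σ p(x,y)·ln p(x,y) over all 4 cells.
  cell (r,1): −0.678·ln0.678 = 0.26348
  cell (r,2): −0.218·ln0.218 = 0.33207
  cell (s,1): −0.004·ln0.004 = 0.02209
  cell (s,2): −0.100·ln0.100 = 0.23026
Sum = 0.8479 nats.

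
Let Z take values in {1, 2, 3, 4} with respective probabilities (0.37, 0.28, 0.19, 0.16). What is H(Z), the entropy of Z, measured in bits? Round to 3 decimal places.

H(Z) = −Σ p·log₂ p.
  −(0.37)·log₂(0.37) = 0.5307
  −(0.28)·log₂(0.28) = 0.5142
  −(0.19)·log₂(0.19) = 0.4552
  −(0.16)·log₂(0.16) = 0.4230
Sum: 0.5307 + 0.5142 + 0.4552 + 0.4230 = 1.923 bits.

1.923 bits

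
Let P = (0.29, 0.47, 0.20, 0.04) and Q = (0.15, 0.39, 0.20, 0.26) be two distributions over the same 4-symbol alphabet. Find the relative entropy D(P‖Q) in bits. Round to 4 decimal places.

D(P‖Q) = Σ p·log₂(p/q).
  0.29·log₂(0.29/0.15) = 0.27582
  0.47·log₂(0.47/0.39) = 0.12652
  0.20·log₂(0.20/0.20) = 0.00000
  0.04·log₂(0.04/0.26) = -0.10802
D(P‖Q) = 0.2943 bits.

0.2943 bits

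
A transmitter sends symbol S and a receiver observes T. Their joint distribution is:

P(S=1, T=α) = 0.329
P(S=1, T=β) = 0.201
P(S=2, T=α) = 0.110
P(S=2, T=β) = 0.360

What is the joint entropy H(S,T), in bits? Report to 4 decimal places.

H(S,T) = −Σ p(x,y)·log₂ p(x,y) over all 4 cells.
  cell (1,α): −0.329·log₂0.329 = 0.52766
  cell (1,β): −0.201·log₂0.201 = 0.46526
  cell (2,α): −0.110·log₂0.110 = 0.35029
  cell (2,β): −0.360·log₂0.360 = 0.53062
Sum = 1.8738 bits.

1.8738 bits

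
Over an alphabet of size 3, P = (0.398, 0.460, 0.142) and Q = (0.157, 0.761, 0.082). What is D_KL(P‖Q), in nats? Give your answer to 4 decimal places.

0.2166 nats

D(P‖Q) = Σ p·ln(p/q).
  0.398·ln(0.398/0.157) = 0.37022
  0.460·ln(0.460/0.761) = -0.23157
  0.142·ln(0.142/0.082) = 0.07797
D(P‖Q) = 0.2166 nats.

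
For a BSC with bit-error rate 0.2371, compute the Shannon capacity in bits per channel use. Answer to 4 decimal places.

0.2098 bits

Binary symmetric channel: C = 1 − h₂(ε) where h₂ is the binary entropy function.
h₂(0.2371) = −0.2371·log₂0.2371 − 0.7629·log₂0.7629 = 0.7902.
C = 1 − 0.7902 = 0.2098 bits per channel use.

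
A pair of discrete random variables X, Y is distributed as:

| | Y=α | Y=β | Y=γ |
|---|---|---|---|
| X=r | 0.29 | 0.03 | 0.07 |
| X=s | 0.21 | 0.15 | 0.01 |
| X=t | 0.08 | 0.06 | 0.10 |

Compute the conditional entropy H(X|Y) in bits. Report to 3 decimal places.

1.360 bits

Chain rule: H(X|Y) = H(X,Y) − H(Y).
Marginals: p(X) = (0.3900, 0.3700, 0.2400), p(Y) = (0.5800, 0.2400, 0.1800).
H(X,Y) = 2.7553 bits; H(Y) = 1.3952 bits.
H(X|Y) = 2.7553 − 1.3952 = 1.360 bits.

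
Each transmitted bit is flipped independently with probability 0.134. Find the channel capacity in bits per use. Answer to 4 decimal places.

0.4317 bits

Binary symmetric channel: C = 1 − h₂(ε) where h₂ is the binary entropy function.
h₂(0.134) = −0.134·log₂0.134 − 0.866·log₂0.866 = 0.5683.
C = 1 − 0.5683 = 0.4317 bits per channel use.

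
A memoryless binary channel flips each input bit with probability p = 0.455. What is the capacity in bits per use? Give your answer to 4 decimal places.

0.0059 bits

Binary symmetric channel: C = 1 − h₂(ε) where h₂ is the binary entropy function.
h₂(0.455) = −0.455·log₂0.455 − 0.545·log₂0.545 = 0.9941.
C = 1 − 0.9941 = 0.0059 bits per channel use.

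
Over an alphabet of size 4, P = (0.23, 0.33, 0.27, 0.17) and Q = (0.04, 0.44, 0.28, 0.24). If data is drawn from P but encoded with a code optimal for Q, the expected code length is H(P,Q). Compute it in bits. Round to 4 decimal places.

2.3048 bits

H(P,Q) = −Σ p·log₂ q.
  −0.23·log₂(0.04) = 1.06809
  −0.33·log₂(0.44) = 0.39086
  −0.27·log₂(0.28) = 0.49586
  −0.17·log₂(0.24) = 0.35001
H(P,Q) = 2.3048 bits.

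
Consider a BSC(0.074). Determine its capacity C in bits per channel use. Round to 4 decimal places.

Binary symmetric channel: C = 1 − h₂(ε) where h₂ is the binary entropy function.
h₂(0.074) = −0.074·log₂0.074 − 0.926·log₂0.926 = 0.3807.
C = 1 − 0.3807 = 0.6193 bits per channel use.

0.6193 bits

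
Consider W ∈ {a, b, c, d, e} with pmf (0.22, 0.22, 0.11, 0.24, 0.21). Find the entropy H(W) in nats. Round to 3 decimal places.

1.579 nats

H(W) = −Σ p·ln p.
  −(0.22)·ln(0.22) = 0.3331
  −(0.22)·ln(0.22) = 0.3331
  −(0.11)·ln(0.11) = 0.2428
  −(0.24)·ln(0.24) = 0.3425
  −(0.21)·ln(0.21) = 0.3277
Sum: 0.3331 + 0.3331 + 0.2428 + 0.3425 + 0.3277 = 1.579 nats.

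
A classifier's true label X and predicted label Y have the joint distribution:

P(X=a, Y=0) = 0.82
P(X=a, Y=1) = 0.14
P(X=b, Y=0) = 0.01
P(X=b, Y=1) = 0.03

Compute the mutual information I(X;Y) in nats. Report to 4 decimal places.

0.0346 nats

Marginals: p(X) = (0.9600, 0.0400), p(Y) = (0.8300, 0.1700).
I(X;Y) = H(X) + H(Y) − H(X,Y).
H(X) = 0.1679, H(Y) = 0.4559, H(X,Y) = 0.5892.
I(X;Y) = 0.1679 + 0.4559 − 0.5892 = 0.0346 nats.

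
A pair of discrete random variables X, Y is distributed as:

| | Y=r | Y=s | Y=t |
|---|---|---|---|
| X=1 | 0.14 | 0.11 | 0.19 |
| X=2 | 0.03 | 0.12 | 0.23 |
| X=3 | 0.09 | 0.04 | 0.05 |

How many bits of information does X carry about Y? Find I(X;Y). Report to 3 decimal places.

0.101 bits

Marginals: p(X) = (0.4400, 0.3800, 0.1800), p(Y) = (0.2600, 0.2700, 0.4700).
I(X;Y) = Σ p(x,y)·log₂[p(x,y)/(p(x)p(y))].
  (1,r): 0.14·log₂(1.2238) = 0.0408
  (1,s): 0.11·log₂(0.9259) = -0.0122
  (1,t): 0.19·log₂(0.9188) = -0.0232
  (2,r): 0.03·log₂(0.3036) = -0.0516
  (2,s): 0.12·log₂(1.1696) = 0.0271
  (2,t): 0.23·log₂(1.2878) = 0.0839
  (3,r): 0.09·log₂(1.9231) = 0.0849
  (3,s): 0.04·log₂(0.8230) = -0.0112
  (3,t): 0.05·log₂(0.5910) = -0.0379
Sum = 0.101 bits.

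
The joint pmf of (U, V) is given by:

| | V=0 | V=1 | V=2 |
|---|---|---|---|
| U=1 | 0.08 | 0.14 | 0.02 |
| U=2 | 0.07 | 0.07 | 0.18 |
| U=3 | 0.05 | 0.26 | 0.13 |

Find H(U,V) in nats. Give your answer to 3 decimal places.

H(U,V) = −Σ p(x,y)·ln p(x,y) over all 9 cells.
  cell (1,0): −0.08·ln0.08 = 0.2021
  cell (1,1): −0.14·ln0.14 = 0.2753
  cell (1,2): −0.02·ln0.02 = 0.0782
  cell (2,0): −0.07·ln0.07 = 0.1861
  cell (2,1): −0.07·ln0.07 = 0.1861
  cell (2,2): −0.18·ln0.18 = 0.3087
  cell (3,0): −0.05·ln0.05 = 0.1498
  cell (3,1): −0.26·ln0.26 = 0.3502
  cell (3,2): −0.13·ln0.13 = 0.2652
Sum = 2.002 nats.

2.002 nats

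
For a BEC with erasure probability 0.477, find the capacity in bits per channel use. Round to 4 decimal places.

0.5230 bits

Binary erasure channel: capacity C = 1 − ε.
C = 1 − 0.477 = 0.5230 bits per channel use.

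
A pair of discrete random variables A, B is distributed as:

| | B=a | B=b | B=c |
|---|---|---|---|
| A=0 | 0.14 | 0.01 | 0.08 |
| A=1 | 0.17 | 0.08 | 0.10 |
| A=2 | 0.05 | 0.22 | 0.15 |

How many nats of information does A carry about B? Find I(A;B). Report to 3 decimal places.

Marginals: p(A) = (0.2300, 0.3500, 0.4200), p(B) = (0.3600, 0.3100, 0.3300).
I(A;B) = H(A) + H(B) − H(A,B).
H(A) = 1.0698, H(B) = 1.0967, H(A,B) = 2.0244.
I(A;B) = 1.0698 + 1.0967 − 2.0244 = 0.142 nats.

0.142 nats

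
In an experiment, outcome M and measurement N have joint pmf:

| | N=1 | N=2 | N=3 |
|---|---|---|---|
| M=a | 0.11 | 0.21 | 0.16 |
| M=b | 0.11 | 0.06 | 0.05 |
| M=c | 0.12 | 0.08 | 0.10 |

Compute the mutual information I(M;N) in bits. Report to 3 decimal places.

Marginals: p(M) = (0.4800, 0.2200, 0.3000), p(N) = (0.3400, 0.3500, 0.3100).
I(M;N) = Σ p(x,y)·log₂[p(x,y)/(p(x)p(y))].
  (a,1): 0.11·log₂(0.6740) = -0.0626
  (a,2): 0.21·log₂(1.2500) = 0.0676
  (a,3): 0.16·log₂(1.0753) = 0.0168
  (b,1): 0.11·log₂(1.4706) = 0.0612
  (b,2): 0.06·log₂(0.7792) = -0.0216
  (b,3): 0.05·log₂(0.7331) = -0.0224
  (c,1): 0.12·log₂(1.1765) = 0.0281
  (c,2): 0.08·log₂(0.7619) = -0.0314
  (c,3): 0.10·log₂(1.0753) = 0.0105
Sum = 0.046 bits.

0.046 bits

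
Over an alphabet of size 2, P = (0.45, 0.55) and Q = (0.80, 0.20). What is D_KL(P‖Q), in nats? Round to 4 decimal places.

D(P‖Q) = Σ p·ln(p/q).
  0.45·ln(0.45/0.80) = -0.25891
  0.55·ln(0.55/0.20) = 0.55638
D(P‖Q) = 0.2975 nats.

0.2975 nats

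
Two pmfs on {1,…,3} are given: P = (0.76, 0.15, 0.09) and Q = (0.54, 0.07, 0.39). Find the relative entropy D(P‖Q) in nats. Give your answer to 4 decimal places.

D(P‖Q) = Σ p·ln(p/q).
  0.76·ln(0.76/0.54) = 0.25973
  0.15·ln(0.15/0.07) = 0.11432
  0.09·ln(0.09/0.39) = -0.13197
D(P‖Q) = 0.2421 nats.

0.2421 nats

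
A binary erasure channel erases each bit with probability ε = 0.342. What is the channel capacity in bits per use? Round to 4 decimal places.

0.6580 bits

Binary erasure channel: capacity C = 1 − ε.
C = 1 − 0.342 = 0.6580 bits per channel use.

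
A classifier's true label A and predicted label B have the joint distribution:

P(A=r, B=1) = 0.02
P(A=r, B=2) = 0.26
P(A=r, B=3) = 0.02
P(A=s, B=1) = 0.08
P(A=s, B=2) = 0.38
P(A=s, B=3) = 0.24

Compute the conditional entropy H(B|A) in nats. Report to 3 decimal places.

0.808 nats

Marginals: p(A) = (0.3000, 0.7000), p(B) = (0.1000, 0.6400, 0.2600).
H(B|A) = Σ p(A) · H(B|A=·).
  A=r: p=0.3000, H(B|A=r) = 0.4851
  A=s: p=0.7000, H(B|A=s) = 0.9465
Weighted sum = 0.808 nats.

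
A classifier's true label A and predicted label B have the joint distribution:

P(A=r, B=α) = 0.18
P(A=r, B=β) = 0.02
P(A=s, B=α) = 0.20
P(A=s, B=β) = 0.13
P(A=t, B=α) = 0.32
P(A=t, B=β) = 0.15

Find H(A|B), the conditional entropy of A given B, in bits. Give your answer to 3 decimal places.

Marginals: p(A) = (0.2000, 0.3300, 0.4700), p(B) = (0.7000, 0.3000).
H(A|B) = Σ p(B) · H(A|B=·).
  B=α: p=0.7000, H(A|B=α) = 1.5365
  B=β: p=0.3000, H(A|B=β) = 1.2833
Weighted sum = 1.461 bits.

1.461 bits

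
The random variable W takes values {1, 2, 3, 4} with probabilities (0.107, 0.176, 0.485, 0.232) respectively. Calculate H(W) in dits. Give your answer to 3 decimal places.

H(W) = −Σ p·log₁₀ p.
  −(0.107)·log₁₀(0.107) = 0.1039
  −(0.176)·log₁₀(0.176) = 0.1328
  −(0.485)·log₁₀(0.485) = 0.1524
  −(0.232)·log₁₀(0.232) = 0.1472
Sum: 0.1039 + 0.1328 + 0.1524 + 0.1472 = 0.536 dits.

0.536 dits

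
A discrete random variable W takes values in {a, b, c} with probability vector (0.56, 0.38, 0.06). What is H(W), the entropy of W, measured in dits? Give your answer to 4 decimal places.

0.3740 dits

H(W) = −Σ p·log₁₀ p.
  −(0.56)·log₁₀(0.56) = 0.14101
  −(0.38)·log₁₀(0.38) = 0.15968
  −(0.06)·log₁₀(0.06) = 0.07331
Sum: 0.14101 + 0.15968 + 0.07331 = 0.3740 dits.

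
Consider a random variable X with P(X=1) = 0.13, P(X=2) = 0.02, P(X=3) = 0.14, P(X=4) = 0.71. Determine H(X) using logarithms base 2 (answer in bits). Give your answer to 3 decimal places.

1.243 bits

H(X) = −Σ p·log₂ p.
  −(0.13)·log₂(0.13) = 0.3826
  −(0.02)·log₂(0.02) = 0.1129
  −(0.14)·log₂(0.14) = 0.3971
  −(0.71)·log₂(0.71) = 0.3508
Sum: 0.3826 + 0.1129 + 0.3971 + 0.3508 = 1.243 bits.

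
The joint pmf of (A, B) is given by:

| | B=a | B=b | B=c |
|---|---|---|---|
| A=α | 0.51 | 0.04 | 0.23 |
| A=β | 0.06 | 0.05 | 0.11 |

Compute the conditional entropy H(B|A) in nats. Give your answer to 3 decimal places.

Chain rule: H(B|A) = H(A,B) − H(A).
Marginals: p(A) = (0.7800, 0.2200), p(B) = (0.5700, 0.0900, 0.3400).
H(A,B) = 1.3716 nats; H(A) = 0.5269 nats.
H(B|A) = 1.3716 − 0.5269 = 0.845 nats.

0.845 nats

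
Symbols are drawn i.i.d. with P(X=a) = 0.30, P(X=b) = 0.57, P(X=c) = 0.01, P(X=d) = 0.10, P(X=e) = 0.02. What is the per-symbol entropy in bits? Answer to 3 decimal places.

1.495 bits

H(X) = −Σ p·log₂ p.
  −(0.30)·log₂(0.30) = 0.5211
  −(0.57)·log₂(0.57) = 0.4623
  −(0.01)·log₂(0.01) = 0.0664
  −(0.10)·log₂(0.10) = 0.3322
  −(0.02)·log₂(0.02) = 0.1129
Sum: 0.5211 + 0.4623 + 0.0664 + 0.3322 + 0.1129 = 1.495 bits.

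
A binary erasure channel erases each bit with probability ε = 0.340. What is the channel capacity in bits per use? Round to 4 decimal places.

0.6600 bits

Binary erasure channel: capacity C = 1 − ε.
C = 1 − 0.340 = 0.6600 bits per channel use.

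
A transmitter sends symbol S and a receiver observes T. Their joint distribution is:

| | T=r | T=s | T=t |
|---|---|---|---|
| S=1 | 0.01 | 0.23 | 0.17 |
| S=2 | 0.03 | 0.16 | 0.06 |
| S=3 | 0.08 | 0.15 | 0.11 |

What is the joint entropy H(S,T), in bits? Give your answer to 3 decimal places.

2.859 bits

H(S,T) = −Σ p(x,y)·log₂ p(x,y) over all 9 cells.
  cell (1,r): −0.01·log₂0.01 = 0.0664
  cell (1,s): −0.23·log₂0.23 = 0.4877
  cell (1,t): −0.17·log₂0.17 = 0.4346
  cell (2,r): −0.03·log₂0.03 = 0.1518
  cell (2,s): −0.16·log₂0.16 = 0.4230
  cell (2,t): −0.06·log₂0.06 = 0.2435
  cell (3,r): −0.08·log₂0.08 = 0.2915
  cell (3,s): −0.15·log₂0.15 = 0.4105
  cell (3,t): −0.11·log₂0.11 = 0.3503
Sum = 2.859 bits.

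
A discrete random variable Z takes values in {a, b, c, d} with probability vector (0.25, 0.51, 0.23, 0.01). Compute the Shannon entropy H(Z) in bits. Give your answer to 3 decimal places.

1.550 bits

H(Z) = −Σ p·log₂ p.
  −(0.25)·log₂(0.25) = 0.5000
  −(0.51)·log₂(0.51) = 0.4954
  −(0.23)·log₂(0.23) = 0.4877
  −(0.01)·log₂(0.01) = 0.0664
Sum: 0.5000 + 0.4954 + 0.4877 + 0.0664 = 1.550 bits.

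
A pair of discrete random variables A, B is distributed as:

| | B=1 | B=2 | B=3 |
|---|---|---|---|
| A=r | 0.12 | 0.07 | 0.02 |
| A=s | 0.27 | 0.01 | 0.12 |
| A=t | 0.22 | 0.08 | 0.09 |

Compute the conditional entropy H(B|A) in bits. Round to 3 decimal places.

1.245 bits

Marginals: p(A) = (0.2100, 0.4000, 0.3900), p(B) = (0.6100, 0.1600, 0.2300).
H(B|A) = Σ p(A) · H(B|A=·).
  A=r: p=0.2100, H(B|A=r) = 1.3127
  A=s: p=0.4000, H(B|A=s) = 1.0369
  A=t: p=0.3900, H(B|A=t) = 1.4229
Weighted sum = 1.245 bits.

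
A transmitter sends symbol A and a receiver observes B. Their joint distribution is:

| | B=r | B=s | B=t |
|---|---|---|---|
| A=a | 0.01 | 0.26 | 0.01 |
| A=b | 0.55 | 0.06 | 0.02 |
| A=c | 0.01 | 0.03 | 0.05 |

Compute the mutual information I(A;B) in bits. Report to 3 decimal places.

Marginals: p(A) = (0.2800, 0.6300, 0.0900), p(B) = (0.5700, 0.3500, 0.0800).
I(A;B) = H(A) + H(B) − H(A,B).
H(A) = 1.2468, H(B) = 1.2839, H(A,B) = 1.9033.
I(A;B) = 1.2468 + 1.2839 − 1.9033 = 0.627 bits.

0.627 bits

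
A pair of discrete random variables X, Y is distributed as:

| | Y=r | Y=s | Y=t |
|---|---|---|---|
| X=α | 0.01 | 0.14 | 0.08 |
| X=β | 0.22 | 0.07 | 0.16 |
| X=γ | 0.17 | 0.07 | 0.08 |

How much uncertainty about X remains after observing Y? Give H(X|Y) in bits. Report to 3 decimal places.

Chain rule: H(X|Y) = H(X,Y) − H(Y).
Marginals: p(X) = (0.2300, 0.4500, 0.3200), p(Y) = (0.4000, 0.2800, 0.3200).
H(X,Y) = 2.9219 bits; H(Y) = 1.5690 bits.
H(X|Y) = 2.9219 − 1.5690 = 1.353 bits.

1.353 bits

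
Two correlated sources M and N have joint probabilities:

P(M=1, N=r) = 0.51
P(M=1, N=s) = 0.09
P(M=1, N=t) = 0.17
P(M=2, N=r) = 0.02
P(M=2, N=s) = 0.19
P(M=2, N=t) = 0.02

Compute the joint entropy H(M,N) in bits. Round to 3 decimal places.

1.924 bits

H(M,N) = −Σ p(x,y)·log₂ p(x,y) over all 6 cells.
  cell (1,r): −0.51·log₂0.51 = 0.4954
  cell (1,s): −0.09·log₂0.09 = 0.3127
  cell (1,t): −0.17·log₂0.17 = 0.4346
  cell (2,r): −0.02·log₂0.02 = 0.1129
  cell (2,s): −0.19·log₂0.19 = 0.4552
  cell (2,t): −0.02·log₂0.02 = 0.1129
Sum = 1.924 bits.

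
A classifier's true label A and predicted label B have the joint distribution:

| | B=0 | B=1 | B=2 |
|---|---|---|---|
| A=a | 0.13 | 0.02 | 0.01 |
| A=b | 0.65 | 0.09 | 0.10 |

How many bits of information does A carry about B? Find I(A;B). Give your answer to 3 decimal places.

Marginals: p(A) = (0.1600, 0.8400), p(B) = (0.7800, 0.1100, 0.1100).
I(A;B) = H(A) + H(B) − H(A,B).
H(A) = 0.6343, H(B) = 0.9802, H(A,B) = 1.6108.
I(A;B) = 0.6343 + 0.9802 − 1.6108 = 0.004 bits.

0.004 bits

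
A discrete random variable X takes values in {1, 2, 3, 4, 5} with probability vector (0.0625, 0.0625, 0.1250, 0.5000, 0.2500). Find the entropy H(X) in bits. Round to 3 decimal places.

1.875 bits

H(X) = −Σ p·log₂ p.
  −(0.0625)·log₂(0.0625) = 0.2500
  −(0.0625)·log₂(0.0625) = 0.2500
  −(0.1250)·log₂(0.1250) = 0.3750
  −(0.5000)·log₂(0.5000) = 0.5000
  −(0.2500)·log₂(0.2500) = 0.5000
Sum: 0.2500 + 0.2500 + 0.3750 + 0.5000 + 0.5000 = 1.875 bits.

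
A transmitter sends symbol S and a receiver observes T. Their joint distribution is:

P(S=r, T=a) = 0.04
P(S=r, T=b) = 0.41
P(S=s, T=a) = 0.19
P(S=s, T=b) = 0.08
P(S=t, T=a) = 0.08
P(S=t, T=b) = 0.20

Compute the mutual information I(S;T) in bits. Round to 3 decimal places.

Marginals: p(S) = (0.4500, 0.2700, 0.2800), p(T) = (0.3100, 0.6900).
I(S;T) = H(S) + H(T) − H(S,T).
H(S) = 1.5426, H(T) = 0.8932, H(S,T) = 2.2158.
I(S;T) = 1.5426 + 0.8932 − 2.2158 = 0.220 bits.

0.220 bits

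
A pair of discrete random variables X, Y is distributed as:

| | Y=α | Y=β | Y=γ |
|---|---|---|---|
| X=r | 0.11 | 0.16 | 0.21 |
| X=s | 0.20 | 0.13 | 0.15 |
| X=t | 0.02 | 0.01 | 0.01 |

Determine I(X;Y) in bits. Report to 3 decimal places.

Marginals: p(X) = (0.4800, 0.4800, 0.0400), p(Y) = (0.3300, 0.3000, 0.3700).
I(X;Y) = H(X) + H(Y) − H(X,Y).
H(X) = 1.2023, H(Y) = 1.5796, H(X,Y) = 2.7495.
I(X;Y) = 1.2023 + 1.5796 − 2.7495 = 0.032 bits.

0.032 bits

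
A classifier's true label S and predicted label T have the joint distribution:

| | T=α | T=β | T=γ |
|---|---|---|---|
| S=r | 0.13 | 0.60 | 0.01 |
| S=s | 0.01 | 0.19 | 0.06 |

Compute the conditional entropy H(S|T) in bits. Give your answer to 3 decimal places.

0.722 bits

Chain rule: H(S|T) = H(S,T) − H(T).
Marginals: p(S) = (0.7400, 0.2600), p(T) = (0.1400, 0.7900, 0.0700).
H(S,T) = 1.6565 bits; H(T) = 0.9343 bits.
H(S|T) = 1.6565 − 0.9343 = 0.722 bits.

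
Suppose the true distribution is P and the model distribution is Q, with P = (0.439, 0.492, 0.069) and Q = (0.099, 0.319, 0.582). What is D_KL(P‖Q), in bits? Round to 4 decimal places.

1.0386 bits

D(P‖Q) = Σ p·log₂(p/q).
  0.439·log₂(0.439/0.099) = 0.94329
  0.492·log₂(0.492/0.319) = 0.30755
  0.069·log₂(0.069/0.582) = -0.21227
D(P‖Q) = 1.0386 bits.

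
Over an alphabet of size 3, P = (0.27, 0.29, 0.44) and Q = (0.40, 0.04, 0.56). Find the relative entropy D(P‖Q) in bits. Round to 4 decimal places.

D(P‖Q) = Σ p·log₂(p/q).
  0.27·log₂(0.27/0.40) = -0.15310
  0.29·log₂(0.29/0.04) = 0.82881
  0.44·log₂(0.44/0.56) = -0.15309
D(P‖Q) = 0.5226 bits.

0.5226 bits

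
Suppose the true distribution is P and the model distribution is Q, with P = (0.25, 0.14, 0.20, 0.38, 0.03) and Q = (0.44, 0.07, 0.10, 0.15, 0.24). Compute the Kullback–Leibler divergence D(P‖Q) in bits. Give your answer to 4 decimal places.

D(P‖Q) = Σ p·log₂(p/q).
  0.25·log₂(0.25/0.44) = -0.20389
  0.14·log₂(0.14/0.07) = 0.14000
  0.20·log₂(0.20/0.10) = 0.20000
  0.38·log₂(0.38/0.15) = 0.50959
  0.03·log₂(0.03/0.24) = -0.09000
D(P‖Q) = 0.5557 bits.

0.5557 bits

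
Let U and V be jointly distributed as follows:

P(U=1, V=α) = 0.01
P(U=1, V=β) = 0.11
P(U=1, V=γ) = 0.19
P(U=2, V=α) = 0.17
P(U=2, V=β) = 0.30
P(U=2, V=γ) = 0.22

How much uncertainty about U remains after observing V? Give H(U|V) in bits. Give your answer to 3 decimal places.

Marginals: p(U) = (0.3100, 0.6900), p(V) = (0.1800, 0.4100, 0.4100).
H(U|V) = Σ p(V) · H(U|V=·).
  V=α: p=0.1800, H(U|V=α) = 0.3095
  V=β: p=0.4100, H(U|V=β) = 0.8390
  V=γ: p=0.4100, H(U|V=γ) = 0.9961
Weighted sum = 0.808 bits.

0.808 bits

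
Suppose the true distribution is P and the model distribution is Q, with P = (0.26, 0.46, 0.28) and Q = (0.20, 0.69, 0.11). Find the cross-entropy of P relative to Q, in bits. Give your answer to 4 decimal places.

H(P,Q) = −Σ p·log₂ q.
  −0.26·log₂(0.20) = 0.60370
  −0.46·log₂(0.69) = 0.24625
  −0.28·log₂(0.11) = 0.89164
H(P,Q) = 1.7416 bits.

1.7416 bits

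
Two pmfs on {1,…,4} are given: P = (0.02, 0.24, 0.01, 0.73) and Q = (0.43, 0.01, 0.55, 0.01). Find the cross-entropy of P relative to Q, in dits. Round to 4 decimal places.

1.9499 dits

H(P,Q) = −Σ p·log₁₀ q.
  −0.02·log₁₀(0.43) = 0.00733
  −0.24·log₁₀(0.01) = 0.48000
  −0.01·log₁₀(0.55) = 0.00260
  −0.73·log₁₀(0.01) = 1.46000
H(P,Q) = 1.9499 dits.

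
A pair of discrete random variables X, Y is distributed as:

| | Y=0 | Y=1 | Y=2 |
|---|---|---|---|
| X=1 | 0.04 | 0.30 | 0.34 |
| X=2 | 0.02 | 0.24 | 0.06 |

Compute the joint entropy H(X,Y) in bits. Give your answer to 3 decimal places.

H(X,Y) = −Σ p(x,y)·log₂ p(x,y) over all 6 cells.
  cell (1,0): −0.04·log₂0.04 = 0.1858
  cell (1,1): −0.30·log₂0.30 = 0.5211
  cell (1,2): −0.34·log₂0.34 = 0.5292
  cell (2,0): −0.02·log₂0.02 = 0.1129
  cell (2,1): −0.24·log₂0.24 = 0.4941
  cell (2,2): −0.06·log₂0.06 = 0.2435
Sum = 2.087 bits.

2.087 bits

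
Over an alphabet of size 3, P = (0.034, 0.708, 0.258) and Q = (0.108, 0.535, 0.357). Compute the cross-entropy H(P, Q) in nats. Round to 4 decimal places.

H(P,Q) = −Σ p·ln q.
  −0.034·ln(0.108) = 0.07567
  −0.708·ln(0.535) = 0.44285
  −0.258·ln(0.357) = 0.26575
H(P,Q) = 0.7843 nats.

0.7843 nats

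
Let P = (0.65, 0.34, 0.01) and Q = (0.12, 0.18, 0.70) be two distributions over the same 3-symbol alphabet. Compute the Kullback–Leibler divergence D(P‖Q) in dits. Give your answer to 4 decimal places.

0.5524 dits

D(P‖Q) = Σ p·log₁₀(p/q).
  0.65·log₁₀(0.65/0.12) = 0.47693
  0.34·log₁₀(0.34/0.18) = 0.09391
  0.01·log₁₀(0.01/0.70) = -0.01845
D(P‖Q) = 0.5524 dits.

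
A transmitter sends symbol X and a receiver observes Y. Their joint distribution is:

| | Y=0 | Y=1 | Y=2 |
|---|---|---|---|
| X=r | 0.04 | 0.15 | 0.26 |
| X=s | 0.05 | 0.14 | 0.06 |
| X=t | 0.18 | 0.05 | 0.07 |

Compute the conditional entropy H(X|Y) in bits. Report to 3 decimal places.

1.319 bits

Chain rule: H(X|Y) = H(X,Y) − H(Y).
Marginals: p(X) = (0.4500, 0.2500, 0.3000), p(Y) = (0.2700, 0.3400, 0.3900).
H(X,Y) = 2.8883 bits; H(Y) = 1.5690 bits.
H(X|Y) = 2.8883 − 1.5690 = 1.319 bits.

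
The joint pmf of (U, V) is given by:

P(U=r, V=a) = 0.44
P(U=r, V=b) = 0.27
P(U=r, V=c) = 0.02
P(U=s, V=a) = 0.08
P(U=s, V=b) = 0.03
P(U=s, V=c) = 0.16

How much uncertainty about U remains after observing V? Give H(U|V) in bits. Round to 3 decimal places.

Marginals: p(U) = (0.7300, 0.2700), p(V) = (0.5200, 0.3000, 0.1800).
H(U|V) = Σ p(V) · H(U|V=·).
  V=a: p=0.5200, H(U|V=a) = 0.6194
  V=b: p=0.3000, H(U|V=b) = 0.4690
  V=c: p=0.1800, H(U|V=c) = 0.5033
Weighted sum = 0.553 bits.

0.553 bits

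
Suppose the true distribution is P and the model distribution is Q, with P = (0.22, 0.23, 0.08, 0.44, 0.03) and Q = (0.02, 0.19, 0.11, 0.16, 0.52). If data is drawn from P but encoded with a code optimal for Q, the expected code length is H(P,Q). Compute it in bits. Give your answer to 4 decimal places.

H(P,Q) = −Σ p·log₂ q.
  −0.22·log₂(0.02) = 1.24165
  −0.23·log₂(0.19) = 0.55106
  −0.08·log₂(0.11) = 0.25475
  −0.44·log₂(0.16) = 1.16330
  −0.03·log₂(0.52) = 0.02830
H(P,Q) = 3.2391 bits.

3.2391 bits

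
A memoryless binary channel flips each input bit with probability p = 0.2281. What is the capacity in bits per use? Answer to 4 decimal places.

0.2253 bits

Binary symmetric channel: C = 1 − h₂(ε) where h₂ is the binary entropy function.
h₂(0.2281) = −0.2281·log₂0.2281 − 0.7719·log₂0.7719 = 0.7747.
C = 1 − 0.7747 = 0.2253 bits per channel use.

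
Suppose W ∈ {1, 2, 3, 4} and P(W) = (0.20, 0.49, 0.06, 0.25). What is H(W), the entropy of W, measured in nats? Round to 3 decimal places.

H(W) = −Σ p·ln p.
  −(0.20)·ln(0.20) = 0.3219
  −(0.49)·ln(0.49) = 0.3495
  −(0.06)·ln(0.06) = 0.1688
  −(0.25)·ln(0.25) = 0.3466
Sum: 0.3219 + 0.3495 + 0.1688 + 0.3466 = 1.187 nats.

1.187 nats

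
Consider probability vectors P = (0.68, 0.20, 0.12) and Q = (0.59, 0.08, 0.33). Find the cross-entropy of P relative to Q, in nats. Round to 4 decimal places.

0.9970 nats

H(P,Q) = −Σ p·ln q.
  −0.68·ln(0.59) = 0.35879
  −0.20·ln(0.08) = 0.50515
  −0.12·ln(0.33) = 0.13304
H(P,Q) = 0.9970 nats.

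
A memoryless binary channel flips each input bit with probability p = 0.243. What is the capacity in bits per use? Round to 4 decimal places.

Binary symmetric channel: C = 1 − h₂(ε) where h₂ is the binary entropy function.
h₂(0.243) = −0.243·log₂0.243 − 0.757·log₂0.757 = 0.8000.
C = 1 − 0.8000 = 0.2000 bits per channel use.

0.2000 bits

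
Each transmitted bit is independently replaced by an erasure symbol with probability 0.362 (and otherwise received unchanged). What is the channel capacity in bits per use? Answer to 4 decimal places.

Binary erasure channel: capacity C = 1 − ε.
C = 1 − 0.362 = 0.6380 bits per channel use.

0.6380 bits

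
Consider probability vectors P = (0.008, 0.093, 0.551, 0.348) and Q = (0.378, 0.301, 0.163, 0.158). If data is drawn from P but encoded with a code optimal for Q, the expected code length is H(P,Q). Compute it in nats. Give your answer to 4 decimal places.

H(P,Q) = −Σ p·ln q.
  −0.008·ln(0.378) = 0.00778
  −0.093·ln(0.301) = 0.11166
  −0.551·ln(0.163) = 0.99952
  −0.348·ln(0.158) = 0.64212
H(P,Q) = 1.7611 nats.

1.7611 nats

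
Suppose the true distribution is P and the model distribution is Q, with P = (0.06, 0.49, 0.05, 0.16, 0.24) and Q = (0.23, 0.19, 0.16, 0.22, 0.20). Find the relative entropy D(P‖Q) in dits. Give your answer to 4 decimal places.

0.1382 dits

D(P‖Q) = Σ p·log₁₀(p/q).
  0.06·log₁₀(0.06/0.23) = -0.03501
  0.49·log₁₀(0.49/0.19) = 0.20161
  0.05·log₁₀(0.05/0.16) = -0.02526
  0.16·log₁₀(0.16/0.22) = -0.02213
  0.24·log₁₀(0.24/0.20) = 0.01900
D(P‖Q) = 0.1382 dits.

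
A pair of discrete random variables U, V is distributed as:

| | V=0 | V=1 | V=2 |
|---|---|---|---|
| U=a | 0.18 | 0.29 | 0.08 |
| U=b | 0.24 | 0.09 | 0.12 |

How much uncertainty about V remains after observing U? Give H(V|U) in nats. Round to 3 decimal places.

Marginals: p(U) = (0.5500, 0.4500), p(V) = (0.4200, 0.3800, 0.2000).
H(V|U) = Σ p(U) · H(V|U=·).
  U=a: p=0.5500, H(V|U=a) = 0.9834
  U=b: p=0.4500, H(V|U=b) = 1.0096
Weighted sum = 0.995 nats.

0.995 nats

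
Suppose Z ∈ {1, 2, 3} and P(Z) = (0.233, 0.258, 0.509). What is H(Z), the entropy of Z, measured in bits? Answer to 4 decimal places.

1.4898 bits

H(Z) = −Σ p·log₂ p.
  −(0.233)·log₂(0.233) = 0.48967
  −(0.258)·log₂(0.258) = 0.50428
  −(0.509)·log₂(0.509) = 0.49590
Sum: 0.48967 + 0.50428 + 0.49590 = 1.4898 bits.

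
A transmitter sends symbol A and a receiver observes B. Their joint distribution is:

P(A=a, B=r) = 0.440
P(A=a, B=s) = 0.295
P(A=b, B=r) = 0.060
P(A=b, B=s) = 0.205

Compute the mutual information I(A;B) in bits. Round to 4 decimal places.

Marginals: p(A) = (0.7350, 0.2650), p(B) = (0.5000, 0.5000).
I(A;B) = Σ p(x,y)·log₂[p(x,y)/(p(x)p(y))].
  (a,r): 0.440·log₂(1.1973) = 0.11429
  (a,s): 0.295·log₂(0.8027) = -0.09352
  (b,r): 0.060·log₂(0.4528) = -0.06858
  (b,s): 0.205·log₂(1.5472) = 0.12907
Sum = 0.0813 bits.

0.0813 bits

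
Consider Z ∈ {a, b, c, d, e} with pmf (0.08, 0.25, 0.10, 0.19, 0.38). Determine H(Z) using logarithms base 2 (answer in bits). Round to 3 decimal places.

H(Z) = −Σ p·log₂ p.
  −(0.08)·log₂(0.08) = 0.2915
  −(0.25)·log₂(0.25) = 0.5000
  −(0.10)·log₂(0.10) = 0.3322
  −(0.19)·log₂(0.19) = 0.4552
  −(0.38)·log₂(0.38) = 0.5305
Sum: 0.2915 + 0.5000 + 0.3322 + 0.4552 + 0.5305 = 2.109 bits.

2.109 bits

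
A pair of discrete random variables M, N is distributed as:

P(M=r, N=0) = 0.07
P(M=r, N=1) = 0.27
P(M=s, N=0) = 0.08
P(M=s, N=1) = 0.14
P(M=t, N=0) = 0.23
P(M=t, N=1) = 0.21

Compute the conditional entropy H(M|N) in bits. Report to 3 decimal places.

Chain rule: H(M|N) = H(M,N) − H(N).
Marginals: p(M) = (0.3400, 0.2200, 0.4400), p(N) = (0.3800, 0.6200).
H(M,N) = 2.4277 bits; H(N) = 0.9580 bits.
H(M|N) = 2.4277 − 0.9580 = 1.470 bits.

1.470 bits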